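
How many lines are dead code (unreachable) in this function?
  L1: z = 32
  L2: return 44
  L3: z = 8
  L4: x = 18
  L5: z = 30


Analyzing control flow:
  L1: reachable (before return)
  L2: reachable (return statement)
  L3: DEAD (after return at L2)
  L4: DEAD (after return at L2)
  L5: DEAD (after return at L2)
Return at L2, total lines = 5
Dead lines: L3 through L5
Count: 3

3


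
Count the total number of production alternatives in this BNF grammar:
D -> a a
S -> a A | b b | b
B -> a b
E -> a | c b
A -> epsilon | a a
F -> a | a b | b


Counting alternatives per rule:
  D: 1 alternative(s)
  S: 3 alternative(s)
  B: 1 alternative(s)
  E: 2 alternative(s)
  A: 2 alternative(s)
  F: 3 alternative(s)
Sum: 1 + 3 + 1 + 2 + 2 + 3 = 12

12


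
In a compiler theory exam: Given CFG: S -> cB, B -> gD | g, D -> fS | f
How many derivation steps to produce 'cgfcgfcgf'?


Grammar: S -> cB, B -> gD | g, D -> fS | f
Deriving 'cgfcgfcgf':
Step 1: S -> cB => cB
Step 2: B -> gD => cgD
Step 3: D -> fS => cgfS
Step 4: S -> cB => cgfcB
Step 5: B -> gD => cgfcgD
Step 6: D -> fS => cgfcgfS
Step 7: S -> cB => cgfcgfcB
Step 8: B -> gD => cgfcgfcgD
Step 9: D -> f => cgfcgfcgf
Total derivation steps: 9

9


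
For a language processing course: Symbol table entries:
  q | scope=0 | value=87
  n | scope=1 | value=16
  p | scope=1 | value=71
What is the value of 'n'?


Searching symbol table for 'n':
  q | scope=0 | value=87
  n | scope=1 | value=16 <- MATCH
  p | scope=1 | value=71
Found 'n' at scope 1 with value 16

16


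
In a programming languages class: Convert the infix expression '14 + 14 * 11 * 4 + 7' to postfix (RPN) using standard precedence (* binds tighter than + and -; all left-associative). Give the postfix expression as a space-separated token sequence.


Applying the shunting-yard algorithm:
  Operand 14 -> output
  Push '+' onto operator stack -> op-stack: [+]
  Operand 14 -> output
  Push '*' onto operator stack -> op-stack: [+, *]
  Operand 11 -> output
  See '*' (prec 2); top '*' (prec 2) >= it -> pop '*' to output
  Push '*' onto operator stack -> op-stack: [+, *]
  Operand 4 -> output
  See '+' (prec 1); top '*' (prec 2) >= it -> pop '*' to output
  See '+' (prec 1); top '+' (prec 1) >= it -> pop '+' to output
  Push '+' onto operator stack -> op-stack: [+]
  Operand 7 -> output
  End of input: pop '+' to output
Postfix result: 14 14 11 * 4 * + 7 +

14 14 11 * 4 * + 7 +


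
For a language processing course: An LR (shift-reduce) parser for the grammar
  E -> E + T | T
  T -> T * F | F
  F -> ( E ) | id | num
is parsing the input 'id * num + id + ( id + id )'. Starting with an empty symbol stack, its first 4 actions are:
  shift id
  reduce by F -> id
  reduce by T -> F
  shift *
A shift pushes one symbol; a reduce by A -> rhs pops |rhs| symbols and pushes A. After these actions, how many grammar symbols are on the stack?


Tracking the symbol stack through each action:
  Action 1: shift 'id' : push -> stack = [id] (size 1)
  Action 2: reduce by F -> id : pop 1, push F -> stack = [F] (size 1)
  Action 3: reduce by T -> F : pop 1, push T -> stack = [T] (size 1)
  Action 4: shift '*' : push -> stack = [T, *] (size 2)
Final stack size: 2

2


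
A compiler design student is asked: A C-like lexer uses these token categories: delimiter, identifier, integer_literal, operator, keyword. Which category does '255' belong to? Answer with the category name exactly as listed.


Token: '255'
Checking categories:
  identifier: no
  integer_literal: YES
  operator: no
  keyword: no
  delimiter: no
Category: integer_literal

integer_literal


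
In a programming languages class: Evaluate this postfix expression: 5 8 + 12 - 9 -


Processing tokens left to right:
Push 5, Push 8
Pop 5 and 8, compute 5 + 8 = 13, push 13
Push 12
Pop 13 and 12, compute 13 - 12 = 1, push 1
Push 9
Pop 1 and 9, compute 1 - 9 = -8, push -8
Stack result: -8

-8


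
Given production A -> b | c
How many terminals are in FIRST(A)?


Production: A -> b | c
Examining each alternative for leading terminals:
  A -> b : first terminal = 'b'
  A -> c : first terminal = 'c'
FIRST(A) = {b, c}
Count: 2

2


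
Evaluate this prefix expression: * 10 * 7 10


Parsing prefix expression: * 10 * 7 10
Step 1: Innermost operation '* 7 10'
  7 * 10 = 70
Step 2: Outer operation '* 10 [70]'
  10 * 70 = 700

700


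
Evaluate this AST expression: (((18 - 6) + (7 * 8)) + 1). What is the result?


Expression: (((18 - 6) + (7 * 8)) + 1)
Evaluating step by step:
  18 - 6 = 12
  7 * 8 = 56
  12 + 56 = 68
  68 + 1 = 69
Result: 69

69


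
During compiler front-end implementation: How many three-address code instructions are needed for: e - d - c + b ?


Expression: e - d - c + b
Generating three-address code (respecting * over +/- precedence):
  Instruction 1: t1 = e - d
  Instruction 2: t2 = t1 - c
  Instruction 3: t3 = t2 + b
Total instructions: 3

3


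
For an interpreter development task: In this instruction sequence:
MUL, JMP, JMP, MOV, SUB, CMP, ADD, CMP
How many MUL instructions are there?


Scanning instruction sequence for MUL:
  Position 1: MUL <- MATCH
  Position 2: JMP
  Position 3: JMP
  Position 4: MOV
  Position 5: SUB
  Position 6: CMP
  Position 7: ADD
  Position 8: CMP
Matches at positions: [1]
Total MUL count: 1

1


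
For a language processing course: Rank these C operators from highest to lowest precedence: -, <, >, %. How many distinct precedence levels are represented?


Looking up precedence for each operator:
  - -> precedence 5
  < -> precedence 4
  > -> precedence 4
  % -> precedence 6
Sorted highest to lowest: %, -, <, >
Distinct precedence values: [6, 5, 4]
Number of distinct levels: 3

3


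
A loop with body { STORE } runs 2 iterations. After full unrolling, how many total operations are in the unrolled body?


Loop body operations: STORE (1 op per iteration)
Unrolling 2 iterations:
  Iteration 1: STORE (1 ops)
  Iteration 2: STORE (1 ops)
Total: 2 iterations * 1 ops/iter = 2 operations

2


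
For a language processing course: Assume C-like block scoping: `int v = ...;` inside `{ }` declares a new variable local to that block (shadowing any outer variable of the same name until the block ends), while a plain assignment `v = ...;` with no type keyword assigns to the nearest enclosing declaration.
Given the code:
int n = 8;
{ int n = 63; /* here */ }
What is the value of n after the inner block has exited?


Analyzing scoping rules:
Outer scope: declares n = 8
Inner block: 'int n = 63;' declares a NEW n that shadows the outer one
When the block exits the inner n goes out of scope; the outer n was never modified -> 8
Result: 8

8


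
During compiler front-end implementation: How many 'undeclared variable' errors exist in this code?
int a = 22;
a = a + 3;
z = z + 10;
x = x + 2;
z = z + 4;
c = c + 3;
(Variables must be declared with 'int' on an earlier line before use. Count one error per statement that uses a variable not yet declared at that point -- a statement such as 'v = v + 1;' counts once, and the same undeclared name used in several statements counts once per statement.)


Scanning code line by line:
  Line 1: declare 'a' -> declared = ['a']
  Line 2: use 'a' -> OK (declared)
  Line 3: use 'z' -> ERROR (undeclared)
  Line 4: use 'x' -> ERROR (undeclared)
  Line 5: use 'z' -> ERROR (undeclared)
  Line 6: use 'c' -> ERROR (undeclared)
Total undeclared variable errors: 4

4


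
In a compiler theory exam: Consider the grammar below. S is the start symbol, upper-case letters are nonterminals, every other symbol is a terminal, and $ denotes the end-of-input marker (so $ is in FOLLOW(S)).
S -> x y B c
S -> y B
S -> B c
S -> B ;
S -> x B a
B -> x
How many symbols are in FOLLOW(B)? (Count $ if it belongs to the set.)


S is the start symbol and does not occur in any rule body, so FOLLOW(S) = {$}.
Examining every occurrence of B in a rule body:
  S -> x y B c : B is followed by terminal 'c' -> add 'c'
  S -> y B : B is at the right end -> add FOLLOW(S) = {$}
  S -> B c : B is followed by terminal 'c' -> add 'c' (already in the set)
  S -> B ; : B is followed by terminal ';' -> add ';'
  S -> x B a : B is followed by terminal 'a' -> add 'a'
  B -> x : B does not occur in the body -> contributes nothing
FOLLOW(B) = {;, a, c, $}
Count: 4

4


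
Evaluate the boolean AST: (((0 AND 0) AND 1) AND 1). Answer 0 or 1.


Step 1: Evaluate inner node
  0 AND 0 = 0
Step 2: Evaluate next node
  0 AND 1 = 0
Step 3: Evaluate root node
  0 AND 1 = 0

0


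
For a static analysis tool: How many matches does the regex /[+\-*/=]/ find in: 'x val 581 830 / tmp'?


Pattern: /[+\-*/=]/ (operators)
Input: 'x val 581 830 / tmp'
Scanning for matches:
  Match 1: '/'
Total matches: 1

1


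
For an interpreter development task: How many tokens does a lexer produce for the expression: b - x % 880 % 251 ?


Scanning 'b - x % 880 % 251'
Token 1: 'b' -> identifier
Token 2: '-' -> operator
Token 3: 'x' -> identifier
Token 4: '%' -> operator
Token 5: '880' -> integer_literal
Token 6: '%' -> operator
Token 7: '251' -> integer_literal
Total tokens: 7

7


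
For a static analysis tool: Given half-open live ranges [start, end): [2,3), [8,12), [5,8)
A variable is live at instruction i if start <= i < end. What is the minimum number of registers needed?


Live ranges:
  Var0: [2, 3)
  Var1: [8, 12)
  Var2: [5, 8)
Sweep-line events (position, delta, active):
  pos=2 start -> active=1
  pos=3 end -> active=0
  pos=5 start -> active=1
  pos=8 end -> active=0
  pos=8 start -> active=1
  pos=12 end -> active=0
Maximum simultaneous active: 1
Minimum registers needed: 1

1


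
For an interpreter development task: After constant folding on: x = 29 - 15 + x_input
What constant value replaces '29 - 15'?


Identifying constant sub-expression:
  Original: x = 29 - 15 + x_input
  29 and 15 are both compile-time constants
  Evaluating: 29 - 15 = 14
  After folding: x = 14 + x_input

14


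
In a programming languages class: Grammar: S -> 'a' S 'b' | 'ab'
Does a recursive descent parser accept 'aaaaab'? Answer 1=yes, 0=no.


Grammar accepts strings of the form a^n b^n (n >= 1)
Word: 'aaaaab'
Counting: 5 a's and 1 b's
Check: 5 == 1? No
Mismatch: a-count != b-count
Rejected

0


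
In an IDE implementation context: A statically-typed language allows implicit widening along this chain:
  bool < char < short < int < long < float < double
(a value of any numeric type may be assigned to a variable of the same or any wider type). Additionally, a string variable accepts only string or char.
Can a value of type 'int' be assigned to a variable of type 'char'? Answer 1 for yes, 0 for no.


Target variable type: char
Source value type: int
Numeric ranks: int=3, char=1
Widening allowed iff rank(source) <= rank(target): 3 <= 1? No
Result: 0

0


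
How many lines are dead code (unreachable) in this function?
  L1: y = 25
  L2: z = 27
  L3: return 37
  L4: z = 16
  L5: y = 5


Analyzing control flow:
  L1: reachable (before return)
  L2: reachable (before return)
  L3: reachable (return statement)
  L4: DEAD (after return at L3)
  L5: DEAD (after return at L3)
Return at L3, total lines = 5
Dead lines: L4 through L5
Count: 2

2


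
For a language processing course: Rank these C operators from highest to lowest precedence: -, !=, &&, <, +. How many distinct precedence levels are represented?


Looking up precedence for each operator:
  - -> precedence 5
  != -> precedence 3
  && -> precedence 2
  < -> precedence 4
  + -> precedence 5
Sorted highest to lowest: -, +, <, !=, &&
Distinct precedence values: [5, 4, 3, 2]
Number of distinct levels: 4

4


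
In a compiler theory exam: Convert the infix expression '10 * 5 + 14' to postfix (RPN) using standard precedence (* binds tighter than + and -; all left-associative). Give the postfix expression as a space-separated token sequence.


Applying the shunting-yard algorithm:
  Operand 10 -> output
  Push '*' onto operator stack -> op-stack: [*]
  Operand 5 -> output
  See '+' (prec 1); top '*' (prec 2) >= it -> pop '*' to output
  Push '+' onto operator stack -> op-stack: [+]
  Operand 14 -> output
  End of input: pop '+' to output
Postfix result: 10 5 * 14 +

10 5 * 14 +


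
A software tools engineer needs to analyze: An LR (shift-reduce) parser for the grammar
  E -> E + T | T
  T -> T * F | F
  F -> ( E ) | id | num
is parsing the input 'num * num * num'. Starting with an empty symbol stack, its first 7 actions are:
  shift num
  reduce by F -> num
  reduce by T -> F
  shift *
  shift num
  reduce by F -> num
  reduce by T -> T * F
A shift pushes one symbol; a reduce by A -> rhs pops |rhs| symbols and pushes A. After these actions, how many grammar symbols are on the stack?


Tracking the symbol stack through each action:
  Action 1: shift 'num' : push -> stack = [num] (size 1)
  Action 2: reduce by F -> num : pop 1, push F -> stack = [F] (size 1)
  Action 3: reduce by T -> F : pop 1, push T -> stack = [T] (size 1)
  Action 4: shift '*' : push -> stack = [T, *] (size 2)
  Action 5: shift 'num' : push -> stack = [T, *, num] (size 3)
  Action 6: reduce by F -> num : pop 1, push F -> stack = [T, *, F] (size 3)
  Action 7: reduce by T -> T * F : pop 3, push T -> stack = [T] (size 1)
Final stack size: 1

1


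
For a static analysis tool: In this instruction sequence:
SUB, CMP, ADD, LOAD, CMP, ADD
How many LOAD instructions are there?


Scanning instruction sequence for LOAD:
  Position 1: SUB
  Position 2: CMP
  Position 3: ADD
  Position 4: LOAD <- MATCH
  Position 5: CMP
  Position 6: ADD
Matches at positions: [4]
Total LOAD count: 1

1


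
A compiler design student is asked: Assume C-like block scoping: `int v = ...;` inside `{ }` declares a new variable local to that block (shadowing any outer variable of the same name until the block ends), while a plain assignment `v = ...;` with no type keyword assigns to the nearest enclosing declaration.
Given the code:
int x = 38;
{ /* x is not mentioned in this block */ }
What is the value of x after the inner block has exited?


Analyzing scoping rules:
Outer scope: declares x = 38
Inner block: x is neither redeclared nor assigned -> unchanged
After the block -> 38
Result: 38

38


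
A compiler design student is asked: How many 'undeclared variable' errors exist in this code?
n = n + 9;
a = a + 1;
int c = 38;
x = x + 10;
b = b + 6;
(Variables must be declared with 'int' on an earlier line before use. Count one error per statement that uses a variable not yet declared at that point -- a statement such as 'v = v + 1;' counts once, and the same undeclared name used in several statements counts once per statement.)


Scanning code line by line:
  Line 1: use 'n' -> ERROR (undeclared)
  Line 2: use 'a' -> ERROR (undeclared)
  Line 3: declare 'c' -> declared = ['c']
  Line 4: use 'x' -> ERROR (undeclared)
  Line 5: use 'b' -> ERROR (undeclared)
Total undeclared variable errors: 4

4


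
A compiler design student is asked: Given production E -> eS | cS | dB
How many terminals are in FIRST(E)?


Production: E -> eS | cS | dB
Examining each alternative for leading terminals:
  E -> eS : first terminal = 'e'
  E -> cS : first terminal = 'c'
  E -> dB : first terminal = 'd'
FIRST(E) = {c, d, e}
Count: 3

3


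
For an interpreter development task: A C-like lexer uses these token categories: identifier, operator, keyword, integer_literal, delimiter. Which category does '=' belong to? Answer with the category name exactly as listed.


Token: '='
Checking categories:
  identifier: no
  integer_literal: no
  operator: YES
  keyword: no
  delimiter: no
Category: operator

operator


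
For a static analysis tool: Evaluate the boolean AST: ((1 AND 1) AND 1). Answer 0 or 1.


Step 1: Evaluate inner node
  1 AND 1 = 1
Step 2: Evaluate root node
  1 AND 1 = 1

1


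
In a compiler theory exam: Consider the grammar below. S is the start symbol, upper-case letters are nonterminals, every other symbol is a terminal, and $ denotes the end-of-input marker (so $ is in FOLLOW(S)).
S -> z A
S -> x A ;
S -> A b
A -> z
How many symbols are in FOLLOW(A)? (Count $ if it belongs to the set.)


S is the start symbol and does not occur in any rule body, so FOLLOW(S) = {$}.
Examining every occurrence of A in a rule body:
  S -> z A : A is at the right end -> add FOLLOW(S) = {$}
  S -> x A ; : A is followed by terminal ';' -> add ';'
  S -> A b : A is followed by terminal 'b' -> add 'b'
  A -> z : A does not occur in the body -> contributes nothing
FOLLOW(A) = {;, b, $}
Count: 3

3


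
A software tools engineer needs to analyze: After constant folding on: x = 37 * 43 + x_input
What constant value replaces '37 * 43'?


Identifying constant sub-expression:
  Original: x = 37 * 43 + x_input
  37 and 43 are both compile-time constants
  Evaluating: 37 * 43 = 1591
  After folding: x = 1591 + x_input

1591


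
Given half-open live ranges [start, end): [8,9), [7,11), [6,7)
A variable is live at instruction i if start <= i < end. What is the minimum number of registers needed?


Live ranges:
  Var0: [8, 9)
  Var1: [7, 11)
  Var2: [6, 7)
Sweep-line events (position, delta, active):
  pos=6 start -> active=1
  pos=7 end -> active=0
  pos=7 start -> active=1
  pos=8 start -> active=2
  pos=9 end -> active=1
  pos=11 end -> active=0
Maximum simultaneous active: 2
Minimum registers needed: 2

2


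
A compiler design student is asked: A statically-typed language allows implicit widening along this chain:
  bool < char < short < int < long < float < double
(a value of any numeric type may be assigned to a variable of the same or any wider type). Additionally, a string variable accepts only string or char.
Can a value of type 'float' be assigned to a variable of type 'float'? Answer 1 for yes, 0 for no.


Target variable type: float
Source value type: float
Numeric ranks: float=5, float=5
Widening allowed iff rank(source) <= rank(target): 5 <= 5? Yes
Result: 1

1


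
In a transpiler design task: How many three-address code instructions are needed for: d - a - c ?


Expression: d - a - c
Generating three-address code (respecting * over +/- precedence):
  Instruction 1: t1 = d - a
  Instruction 2: t2 = t1 - c
Total instructions: 2

2


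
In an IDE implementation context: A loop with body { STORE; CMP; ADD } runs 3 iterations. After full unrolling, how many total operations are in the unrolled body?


Loop body operations: STORE, CMP, ADD (3 ops per iteration)
Unrolling 3 iterations:
  Iteration 1: STORE, CMP, ADD (3 ops)
  Iteration 2: STORE, CMP, ADD (3 ops)
  Iteration 3: STORE, CMP, ADD (3 ops)
Total: 3 iterations * 3 ops/iter = 9 operations

9


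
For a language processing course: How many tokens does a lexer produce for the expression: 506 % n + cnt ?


Scanning '506 % n + cnt'
Token 1: '506' -> integer_literal
Token 2: '%' -> operator
Token 3: 'n' -> identifier
Token 4: '+' -> operator
Token 5: 'cnt' -> identifier
Total tokens: 5

5


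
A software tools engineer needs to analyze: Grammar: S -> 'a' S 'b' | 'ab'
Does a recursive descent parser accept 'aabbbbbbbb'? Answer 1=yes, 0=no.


Grammar accepts strings of the form a^n b^n (n >= 1)
Word: 'aabbbbbbbb'
Counting: 2 a's and 8 b's
Check: 2 == 8? No
Mismatch: a-count != b-count
Rejected

0


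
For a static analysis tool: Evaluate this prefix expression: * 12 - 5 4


Parsing prefix expression: * 12 - 5 4
Step 1: Innermost operation '- 5 4'
  5 - 4 = 1
Step 2: Outer operation '* 12 [1]'
  12 * 1 = 12

12


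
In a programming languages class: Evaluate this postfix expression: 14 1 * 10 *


Processing tokens left to right:
Push 14, Push 1
Pop 14 and 1, compute 14 * 1 = 14, push 14
Push 10
Pop 14 and 10, compute 14 * 10 = 140, push 140
Stack result: 140

140


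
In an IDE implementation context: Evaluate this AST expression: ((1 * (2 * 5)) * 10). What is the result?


Expression: ((1 * (2 * 5)) * 10)
Evaluating step by step:
  2 * 5 = 10
  1 * 10 = 10
  10 * 10 = 100
Result: 100

100


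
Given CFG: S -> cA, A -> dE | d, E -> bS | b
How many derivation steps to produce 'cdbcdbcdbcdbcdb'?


Grammar: S -> cA, A -> dE | d, E -> bS | b
Deriving 'cdbcdbcdbcdbcdb':
Step 1: S -> cA => cA
Step 2: A -> dE => cdE
Step 3: E -> bS => cdbS
Step 4: S -> cA => cdbcA
Step 5: A -> dE => cdbcdE
Step 6: E -> bS => cdbcdbS
Step 7: S -> cA => cdbcdbcA
Step 8: A -> dE => cdbcdbcdE
Step 9: E -> bS => cdbcdbcdbS
Step 10: S -> cA => cdbcdbcdbcA
Step 11: A -> dE => cdbcdbcdbcdE
Step 12: E -> bS => cdbcdbcdbcdbS
Step 13: S -> cA => cdbcdbcdbcdbcA
Step 14: A -> dE => cdbcdbcdbcdbcdE
Step 15: E -> b => cdbcdbcdbcdbcdb
Total derivation steps: 15

15


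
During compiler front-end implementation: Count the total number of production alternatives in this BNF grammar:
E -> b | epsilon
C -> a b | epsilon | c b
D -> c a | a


Counting alternatives per rule:
  E: 2 alternative(s)
  C: 3 alternative(s)
  D: 2 alternative(s)
Sum: 2 + 3 + 2 = 7

7


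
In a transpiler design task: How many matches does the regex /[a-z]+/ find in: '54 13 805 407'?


Pattern: /[a-z]+/ (identifiers)
Input: '54 13 805 407'
Scanning for matches:
Total matches: 0

0


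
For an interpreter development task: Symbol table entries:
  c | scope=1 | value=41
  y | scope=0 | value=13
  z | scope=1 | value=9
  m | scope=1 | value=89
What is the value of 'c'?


Searching symbol table for 'c':
  c | scope=1 | value=41 <- MATCH
  y | scope=0 | value=13
  z | scope=1 | value=9
  m | scope=1 | value=89
Found 'c' at scope 1 with value 41

41


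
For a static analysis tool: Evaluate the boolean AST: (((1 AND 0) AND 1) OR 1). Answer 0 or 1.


Step 1: Evaluate inner node
  1 AND 0 = 0
Step 2: Evaluate next node
  0 AND 1 = 0
Step 3: Evaluate root node
  0 OR 1 = 1

1


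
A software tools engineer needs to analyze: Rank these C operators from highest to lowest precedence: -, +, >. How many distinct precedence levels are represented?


Looking up precedence for each operator:
  - -> precedence 5
  + -> precedence 5
  > -> precedence 4
Sorted highest to lowest: -, +, >
Distinct precedence values: [5, 4]
Number of distinct levels: 2

2


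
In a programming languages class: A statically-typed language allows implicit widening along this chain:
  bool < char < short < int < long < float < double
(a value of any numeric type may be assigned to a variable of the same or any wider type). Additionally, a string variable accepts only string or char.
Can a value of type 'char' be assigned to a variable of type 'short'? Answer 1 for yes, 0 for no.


Target variable type: short
Source value type: char
Numeric ranks: char=1, short=2
Widening allowed iff rank(source) <= rank(target): 1 <= 2? Yes
Result: 1

1


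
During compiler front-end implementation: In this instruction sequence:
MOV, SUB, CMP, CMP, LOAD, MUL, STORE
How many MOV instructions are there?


Scanning instruction sequence for MOV:
  Position 1: MOV <- MATCH
  Position 2: SUB
  Position 3: CMP
  Position 4: CMP
  Position 5: LOAD
  Position 6: MUL
  Position 7: STORE
Matches at positions: [1]
Total MOV count: 1

1


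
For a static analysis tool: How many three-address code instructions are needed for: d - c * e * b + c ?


Expression: d - c * e * b + c
Generating three-address code (respecting * over +/- precedence):
  Instruction 1: t1 = c * e
  Instruction 2: t2 = t1 * b
  Instruction 3: t3 = d - t2
  Instruction 4: t4 = t3 + c
Total instructions: 4

4


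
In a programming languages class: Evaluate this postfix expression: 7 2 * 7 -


Processing tokens left to right:
Push 7, Push 2
Pop 7 and 2, compute 7 * 2 = 14, push 14
Push 7
Pop 14 and 7, compute 14 - 7 = 7, push 7
Stack result: 7

7


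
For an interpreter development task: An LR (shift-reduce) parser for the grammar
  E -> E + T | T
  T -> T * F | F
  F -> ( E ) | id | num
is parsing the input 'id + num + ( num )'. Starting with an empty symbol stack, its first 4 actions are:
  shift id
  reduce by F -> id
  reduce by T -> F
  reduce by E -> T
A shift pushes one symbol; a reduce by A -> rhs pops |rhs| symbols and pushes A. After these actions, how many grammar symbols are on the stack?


Tracking the symbol stack through each action:
  Action 1: shift 'id' : push -> stack = [id] (size 1)
  Action 2: reduce by F -> id : pop 1, push F -> stack = [F] (size 1)
  Action 3: reduce by T -> F : pop 1, push T -> stack = [T] (size 1)
  Action 4: reduce by E -> T : pop 1, push E -> stack = [E] (size 1)
Final stack size: 1

1


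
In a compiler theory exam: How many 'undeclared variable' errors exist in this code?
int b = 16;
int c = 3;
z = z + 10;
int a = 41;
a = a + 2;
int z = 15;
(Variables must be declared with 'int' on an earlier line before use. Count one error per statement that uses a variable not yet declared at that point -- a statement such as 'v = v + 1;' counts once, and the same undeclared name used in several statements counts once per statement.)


Scanning code line by line:
  Line 1: declare 'b' -> declared = ['b']
  Line 2: declare 'c' -> declared = ['b', 'c']
  Line 3: use 'z' -> ERROR (undeclared)
  Line 4: declare 'a' -> declared = ['a', 'b', 'c']
  Line 5: use 'a' -> OK (declared)
  Line 6: declare 'z' -> declared = ['a', 'b', 'c', 'z']
Total undeclared variable errors: 1

1


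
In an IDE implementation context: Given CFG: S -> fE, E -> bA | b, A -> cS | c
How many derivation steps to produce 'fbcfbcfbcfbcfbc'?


Grammar: S -> fE, E -> bA | b, A -> cS | c
Deriving 'fbcfbcfbcfbcfbc':
Step 1: S -> fE => fE
Step 2: E -> bA => fbA
Step 3: A -> cS => fbcS
Step 4: S -> fE => fbcfE
Step 5: E -> bA => fbcfbA
Step 6: A -> cS => fbcfbcS
Step 7: S -> fE => fbcfbcfE
Step 8: E -> bA => fbcfbcfbA
Step 9: A -> cS => fbcfbcfbcS
Step 10: S -> fE => fbcfbcfbcfE
Step 11: E -> bA => fbcfbcfbcfbA
Step 12: A -> cS => fbcfbcfbcfbcS
Step 13: S -> fE => fbcfbcfbcfbcfE
Step 14: E -> bA => fbcfbcfbcfbcfbA
Step 15: A -> c => fbcfbcfbcfbcfbc
Total derivation steps: 15

15


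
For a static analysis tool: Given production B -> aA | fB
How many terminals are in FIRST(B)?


Production: B -> aA | fB
Examining each alternative for leading terminals:
  B -> aA : first terminal = 'a'
  B -> fB : first terminal = 'f'
FIRST(B) = {a, f}
Count: 2

2


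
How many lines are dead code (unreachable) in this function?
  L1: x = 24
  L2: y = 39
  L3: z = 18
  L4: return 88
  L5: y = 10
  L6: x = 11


Analyzing control flow:
  L1: reachable (before return)
  L2: reachable (before return)
  L3: reachable (before return)
  L4: reachable (return statement)
  L5: DEAD (after return at L4)
  L6: DEAD (after return at L4)
Return at L4, total lines = 6
Dead lines: L5 through L6
Count: 2

2


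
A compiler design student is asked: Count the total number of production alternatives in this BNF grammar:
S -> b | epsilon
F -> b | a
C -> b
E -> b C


Counting alternatives per rule:
  S: 2 alternative(s)
  F: 2 alternative(s)
  C: 1 alternative(s)
  E: 1 alternative(s)
Sum: 2 + 2 + 1 + 1 = 6

6


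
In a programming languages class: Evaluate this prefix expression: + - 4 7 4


Parsing prefix expression: + - 4 7 4
Step 1: Innermost operation '- 4 7'
  4 - 7 = -3
Step 2: Outer operation '+ [-3] 4'
  -3 + 4 = 1

1


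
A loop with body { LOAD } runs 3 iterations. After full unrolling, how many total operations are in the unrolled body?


Loop body operations: LOAD (1 op per iteration)
Unrolling 3 iterations:
  Iteration 1: LOAD (1 ops)
  Iteration 2: LOAD (1 ops)
  Iteration 3: LOAD (1 ops)
Total: 3 iterations * 1 ops/iter = 3 operations

3


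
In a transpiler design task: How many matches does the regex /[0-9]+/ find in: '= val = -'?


Pattern: /[0-9]+/ (int literals)
Input: '= val = -'
Scanning for matches:
Total matches: 0

0


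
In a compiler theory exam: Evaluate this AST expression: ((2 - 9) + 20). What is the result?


Expression: ((2 - 9) + 20)
Evaluating step by step:
  2 - 9 = -7
  -7 + 20 = 13
Result: 13

13


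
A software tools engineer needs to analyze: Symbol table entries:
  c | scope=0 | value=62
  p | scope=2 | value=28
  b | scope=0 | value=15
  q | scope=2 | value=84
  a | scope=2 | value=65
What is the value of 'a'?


Searching symbol table for 'a':
  c | scope=0 | value=62
  p | scope=2 | value=28
  b | scope=0 | value=15
  q | scope=2 | value=84
  a | scope=2 | value=65 <- MATCH
Found 'a' at scope 2 with value 65

65


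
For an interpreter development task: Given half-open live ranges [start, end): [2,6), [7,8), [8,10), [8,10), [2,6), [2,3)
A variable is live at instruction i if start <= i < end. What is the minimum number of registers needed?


Live ranges:
  Var0: [2, 6)
  Var1: [7, 8)
  Var2: [8, 10)
  Var3: [8, 10)
  Var4: [2, 6)
  Var5: [2, 3)
Sweep-line events (position, delta, active):
  pos=2 start -> active=1
  pos=2 start -> active=2
  pos=2 start -> active=3
  pos=3 end -> active=2
  pos=6 end -> active=1
  pos=6 end -> active=0
  pos=7 start -> active=1
  pos=8 end -> active=0
  pos=8 start -> active=1
  pos=8 start -> active=2
  pos=10 end -> active=1
  pos=10 end -> active=0
Maximum simultaneous active: 3
Minimum registers needed: 3

3


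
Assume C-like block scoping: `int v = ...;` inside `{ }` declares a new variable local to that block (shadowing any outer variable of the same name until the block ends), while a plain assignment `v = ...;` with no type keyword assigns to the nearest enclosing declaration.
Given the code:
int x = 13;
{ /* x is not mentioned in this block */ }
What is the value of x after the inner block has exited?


Analyzing scoping rules:
Outer scope: declares x = 13
Inner block: x is neither redeclared nor assigned -> unchanged
After the block -> 13
Result: 13

13


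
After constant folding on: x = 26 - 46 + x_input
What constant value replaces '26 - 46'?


Identifying constant sub-expression:
  Original: x = 26 - 46 + x_input
  26 and 46 are both compile-time constants
  Evaluating: 26 - 46 = -20
  After folding: x = -20 + x_input

-20


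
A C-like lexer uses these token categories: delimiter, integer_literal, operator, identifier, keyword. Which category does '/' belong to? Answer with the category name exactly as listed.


Token: '/'
Checking categories:
  identifier: no
  integer_literal: no
  operator: YES
  keyword: no
  delimiter: no
Category: operator

operator


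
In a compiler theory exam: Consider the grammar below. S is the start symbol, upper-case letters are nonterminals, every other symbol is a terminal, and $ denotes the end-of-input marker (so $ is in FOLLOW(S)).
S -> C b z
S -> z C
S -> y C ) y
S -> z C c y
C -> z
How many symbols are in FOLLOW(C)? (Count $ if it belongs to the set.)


S is the start symbol and does not occur in any rule body, so FOLLOW(S) = {$}.
Examining every occurrence of C in a rule body:
  S -> C b z : C is followed by terminal 'b' -> add 'b'
  S -> z C : C is at the right end -> add FOLLOW(S) = {$}
  S -> y C ) y : C is followed by terminal ')' -> add ')'
  S -> z C c y : C is followed by terminal 'c' -> add 'c'
  C -> z : C does not occur in the body -> contributes nothing
FOLLOW(C) = {), b, c, $}
Count: 4

4


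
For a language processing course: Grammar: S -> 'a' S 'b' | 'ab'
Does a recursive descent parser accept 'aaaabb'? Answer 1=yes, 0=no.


Grammar accepts strings of the form a^n b^n (n >= 1)
Word: 'aaaabb'
Counting: 4 a's and 2 b's
Check: 4 == 2? No
Mismatch: a-count != b-count
Rejected

0


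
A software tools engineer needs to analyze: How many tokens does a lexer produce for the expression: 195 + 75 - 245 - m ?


Scanning '195 + 75 - 245 - m'
Token 1: '195' -> integer_literal
Token 2: '+' -> operator
Token 3: '75' -> integer_literal
Token 4: '-' -> operator
Token 5: '245' -> integer_literal
Token 6: '-' -> operator
Token 7: 'm' -> identifier
Total tokens: 7

7


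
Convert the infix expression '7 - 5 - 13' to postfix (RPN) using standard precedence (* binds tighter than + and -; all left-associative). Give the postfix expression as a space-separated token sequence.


Applying the shunting-yard algorithm:
  Operand 7 -> output
  Push '-' onto operator stack -> op-stack: [-]
  Operand 5 -> output
  See '-' (prec 1); top '-' (prec 1) >= it -> pop '-' to output
  Push '-' onto operator stack -> op-stack: [-]
  Operand 13 -> output
  End of input: pop '-' to output
Postfix result: 7 5 - 13 -

7 5 - 13 -


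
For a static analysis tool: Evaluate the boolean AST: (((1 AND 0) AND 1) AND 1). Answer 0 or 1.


Step 1: Evaluate inner node
  1 AND 0 = 0
Step 2: Evaluate next node
  0 AND 1 = 0
Step 3: Evaluate root node
  0 AND 1 = 0

0


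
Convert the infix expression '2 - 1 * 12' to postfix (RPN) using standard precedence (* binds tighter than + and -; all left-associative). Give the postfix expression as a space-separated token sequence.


Applying the shunting-yard algorithm:
  Operand 2 -> output
  Push '-' onto operator stack -> op-stack: [-]
  Operand 1 -> output
  Push '*' onto operator stack -> op-stack: [-, *]
  Operand 12 -> output
  End of input: pop '*' to output
  End of input: pop '-' to output
Postfix result: 2 1 12 * -

2 1 12 * -


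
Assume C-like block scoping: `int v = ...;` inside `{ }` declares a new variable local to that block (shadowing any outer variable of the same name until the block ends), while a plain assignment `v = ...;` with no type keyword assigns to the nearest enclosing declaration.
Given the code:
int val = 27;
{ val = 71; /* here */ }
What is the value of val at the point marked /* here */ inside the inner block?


Analyzing scoping rules:
Outer scope: declares val = 27
Inner block: 'val = 71;' has no type keyword, so it is an assignment to the outer val (no shadowing)
Inside the block, after the assignment -> 71
Result: 71

71


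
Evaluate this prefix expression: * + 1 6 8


Parsing prefix expression: * + 1 6 8
Step 1: Innermost operation '+ 1 6'
  1 + 6 = 7
Step 2: Outer operation '* [7] 8'
  7 * 8 = 56

56


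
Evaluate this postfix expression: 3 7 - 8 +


Processing tokens left to right:
Push 3, Push 7
Pop 3 and 7, compute 3 - 7 = -4, push -4
Push 8
Pop -4 and 8, compute -4 + 8 = 4, push 4
Stack result: 4

4


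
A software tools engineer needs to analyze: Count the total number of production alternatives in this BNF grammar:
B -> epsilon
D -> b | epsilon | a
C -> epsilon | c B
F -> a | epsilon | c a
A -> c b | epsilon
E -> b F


Counting alternatives per rule:
  B: 1 alternative(s)
  D: 3 alternative(s)
  C: 2 alternative(s)
  F: 3 alternative(s)
  A: 2 alternative(s)
  E: 1 alternative(s)
Sum: 1 + 3 + 2 + 3 + 2 + 1 = 12

12


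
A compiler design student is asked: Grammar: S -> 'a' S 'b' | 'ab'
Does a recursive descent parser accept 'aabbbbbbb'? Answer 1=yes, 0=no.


Grammar accepts strings of the form a^n b^n (n >= 1)
Word: 'aabbbbbbb'
Counting: 2 a's and 7 b's
Check: 2 == 7? No
Mismatch: a-count != b-count
Rejected

0


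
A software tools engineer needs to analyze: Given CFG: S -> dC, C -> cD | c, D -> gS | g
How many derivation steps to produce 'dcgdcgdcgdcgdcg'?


Grammar: S -> dC, C -> cD | c, D -> gS | g
Deriving 'dcgdcgdcgdcgdcg':
Step 1: S -> dC => dC
Step 2: C -> cD => dcD
Step 3: D -> gS => dcgS
Step 4: S -> dC => dcgdC
Step 5: C -> cD => dcgdcD
Step 6: D -> gS => dcgdcgS
Step 7: S -> dC => dcgdcgdC
Step 8: C -> cD => dcgdcgdcD
Step 9: D -> gS => dcgdcgdcgS
Step 10: S -> dC => dcgdcgdcgdC
Step 11: C -> cD => dcgdcgdcgdcD
Step 12: D -> gS => dcgdcgdcgdcgS
Step 13: S -> dC => dcgdcgdcgdcgdC
Step 14: C -> cD => dcgdcgdcgdcgdcD
Step 15: D -> g => dcgdcgdcgdcgdcg
Total derivation steps: 15

15


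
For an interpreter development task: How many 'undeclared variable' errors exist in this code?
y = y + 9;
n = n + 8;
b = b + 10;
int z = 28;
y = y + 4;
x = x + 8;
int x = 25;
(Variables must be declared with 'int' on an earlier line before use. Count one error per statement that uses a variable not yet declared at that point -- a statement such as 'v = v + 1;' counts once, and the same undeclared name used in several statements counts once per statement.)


Scanning code line by line:
  Line 1: use 'y' -> ERROR (undeclared)
  Line 2: use 'n' -> ERROR (undeclared)
  Line 3: use 'b' -> ERROR (undeclared)
  Line 4: declare 'z' -> declared = ['z']
  Line 5: use 'y' -> ERROR (undeclared)
  Line 6: use 'x' -> ERROR (undeclared)
  Line 7: declare 'x' -> declared = ['x', 'z']
Total undeclared variable errors: 5

5


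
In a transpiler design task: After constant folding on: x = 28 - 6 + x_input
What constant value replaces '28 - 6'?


Identifying constant sub-expression:
  Original: x = 28 - 6 + x_input
  28 and 6 are both compile-time constants
  Evaluating: 28 - 6 = 22
  After folding: x = 22 + x_input

22


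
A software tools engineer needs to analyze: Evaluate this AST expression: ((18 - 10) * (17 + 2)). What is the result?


Expression: ((18 - 10) * (17 + 2))
Evaluating step by step:
  18 - 10 = 8
  17 + 2 = 19
  8 * 19 = 152
Result: 152

152


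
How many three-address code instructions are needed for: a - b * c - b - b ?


Expression: a - b * c - b - b
Generating three-address code (respecting * over +/- precedence):
  Instruction 1: t1 = b * c
  Instruction 2: t2 = a - t1
  Instruction 3: t3 = t2 - b
  Instruction 4: t4 = t3 - b
Total instructions: 4

4


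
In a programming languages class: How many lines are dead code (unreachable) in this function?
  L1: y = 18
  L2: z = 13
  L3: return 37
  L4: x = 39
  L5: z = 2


Analyzing control flow:
  L1: reachable (before return)
  L2: reachable (before return)
  L3: reachable (return statement)
  L4: DEAD (after return at L3)
  L5: DEAD (after return at L3)
Return at L3, total lines = 5
Dead lines: L4 through L5
Count: 2

2


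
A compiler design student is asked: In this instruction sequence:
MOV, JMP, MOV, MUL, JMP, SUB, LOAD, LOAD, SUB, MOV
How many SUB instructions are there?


Scanning instruction sequence for SUB:
  Position 1: MOV
  Position 2: JMP
  Position 3: MOV
  Position 4: MUL
  Position 5: JMP
  Position 6: SUB <- MATCH
  Position 7: LOAD
  Position 8: LOAD
  Position 9: SUB <- MATCH
  Position 10: MOV
Matches at positions: [6, 9]
Total SUB count: 2

2


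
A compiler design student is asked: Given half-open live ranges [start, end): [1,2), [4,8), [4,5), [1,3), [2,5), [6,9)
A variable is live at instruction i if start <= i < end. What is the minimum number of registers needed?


Live ranges:
  Var0: [1, 2)
  Var1: [4, 8)
  Var2: [4, 5)
  Var3: [1, 3)
  Var4: [2, 5)
  Var5: [6, 9)
Sweep-line events (position, delta, active):
  pos=1 start -> active=1
  pos=1 start -> active=2
  pos=2 end -> active=1
  pos=2 start -> active=2
  pos=3 end -> active=1
  pos=4 start -> active=2
  pos=4 start -> active=3
  pos=5 end -> active=2
  pos=5 end -> active=1
  pos=6 start -> active=2
  pos=8 end -> active=1
  pos=9 end -> active=0
Maximum simultaneous active: 3
Minimum registers needed: 3

3


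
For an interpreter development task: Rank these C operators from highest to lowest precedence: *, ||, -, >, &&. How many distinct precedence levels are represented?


Looking up precedence for each operator:
  * -> precedence 6
  || -> precedence 1
  - -> precedence 5
  > -> precedence 4
  && -> precedence 2
Sorted highest to lowest: *, -, >, &&, ||
Distinct precedence values: [6, 5, 4, 2, 1]
Number of distinct levels: 5

5


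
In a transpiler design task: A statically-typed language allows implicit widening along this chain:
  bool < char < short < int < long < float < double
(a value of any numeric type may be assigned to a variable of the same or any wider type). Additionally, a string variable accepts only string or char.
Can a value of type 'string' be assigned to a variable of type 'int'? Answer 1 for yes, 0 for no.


Target variable type: int
Source value type: string
Rule: string cannot widen to any numeric type
Result: 0

0


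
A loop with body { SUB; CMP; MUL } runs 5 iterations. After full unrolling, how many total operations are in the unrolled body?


Loop body operations: SUB, CMP, MUL (3 ops per iteration)
Unrolling 5 iterations:
  Iteration 1: SUB, CMP, MUL (3 ops)
  Iteration 2: SUB, CMP, MUL (3 ops)
  Iteration 3: SUB, CMP, MUL (3 ops)
  Iteration 4: SUB, CMP, MUL (3 ops)
  Iteration 5: SUB, CMP, MUL (3 ops)
Total: 5 iterations * 3 ops/iter = 15 operations

15
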